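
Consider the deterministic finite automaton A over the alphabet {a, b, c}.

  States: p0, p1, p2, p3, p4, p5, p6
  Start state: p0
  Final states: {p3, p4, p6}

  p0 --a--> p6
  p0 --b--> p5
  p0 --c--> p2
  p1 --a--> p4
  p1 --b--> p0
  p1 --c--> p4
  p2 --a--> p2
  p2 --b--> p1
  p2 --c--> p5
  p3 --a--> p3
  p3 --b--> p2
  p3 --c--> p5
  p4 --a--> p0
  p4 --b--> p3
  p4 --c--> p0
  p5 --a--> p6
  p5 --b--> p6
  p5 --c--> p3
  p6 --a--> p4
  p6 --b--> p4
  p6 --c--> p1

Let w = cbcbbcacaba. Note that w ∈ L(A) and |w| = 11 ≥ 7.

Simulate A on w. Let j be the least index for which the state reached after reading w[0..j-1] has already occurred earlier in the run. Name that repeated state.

State sequence: p0 -c-> p2 -b-> p1 -c-> p4 -b-> p3 -b-> p2 -c-> p5 -a-> p6 -c-> p1 -a-> p4 -b-> p3 -a-> p3
First repeat at step 5: p2 was already visited.

The earliest repeat is at step j = 5: A is in p2, which it already visited at step i = 1.
Since A has 7 states, any run of length ≥ 7 visits 7+1 states, so by pigeonhole some state repeats within the first 7 steps — that repeat gives the pumpable loop.

p2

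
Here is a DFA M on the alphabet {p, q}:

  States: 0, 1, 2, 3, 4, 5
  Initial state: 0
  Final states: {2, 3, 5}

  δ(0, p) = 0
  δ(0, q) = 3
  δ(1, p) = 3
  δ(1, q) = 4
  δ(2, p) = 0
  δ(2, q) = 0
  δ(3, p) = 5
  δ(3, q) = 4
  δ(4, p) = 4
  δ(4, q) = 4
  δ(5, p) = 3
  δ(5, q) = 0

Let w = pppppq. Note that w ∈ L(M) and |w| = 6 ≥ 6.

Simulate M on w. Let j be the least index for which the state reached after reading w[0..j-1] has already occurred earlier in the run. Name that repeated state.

State sequence: 0 -p-> 0 -p-> 0 -p-> 0 -p-> 0 -p-> 0 -q-> 3
First repeat at step 1: 0 was already visited.

The earliest repeat is at step j = 1: M is in 0, which it already visited at step i = 0.

0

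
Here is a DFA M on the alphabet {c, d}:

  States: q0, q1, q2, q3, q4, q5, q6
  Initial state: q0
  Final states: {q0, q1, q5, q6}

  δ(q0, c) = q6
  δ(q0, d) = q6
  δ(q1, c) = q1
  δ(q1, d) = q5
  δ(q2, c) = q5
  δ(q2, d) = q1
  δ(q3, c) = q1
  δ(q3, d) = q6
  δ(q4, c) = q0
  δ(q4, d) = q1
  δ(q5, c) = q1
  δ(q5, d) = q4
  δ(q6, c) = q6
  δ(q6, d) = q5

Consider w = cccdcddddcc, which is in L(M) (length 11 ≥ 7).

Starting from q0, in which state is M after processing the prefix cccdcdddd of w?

q5

State sequence: q0 -c-> q6 -c-> q6 -c-> q6 -d-> q5 -c-> q1 -d-> q5 -d-> q4 -d-> q1 -d-> q5

After reading 9 characters, M is in state q5.
(This kind of state-tracing is the core of the pumping-lemma construction: with 7 states, pigeonhole forces a repeat within the first 7 steps.)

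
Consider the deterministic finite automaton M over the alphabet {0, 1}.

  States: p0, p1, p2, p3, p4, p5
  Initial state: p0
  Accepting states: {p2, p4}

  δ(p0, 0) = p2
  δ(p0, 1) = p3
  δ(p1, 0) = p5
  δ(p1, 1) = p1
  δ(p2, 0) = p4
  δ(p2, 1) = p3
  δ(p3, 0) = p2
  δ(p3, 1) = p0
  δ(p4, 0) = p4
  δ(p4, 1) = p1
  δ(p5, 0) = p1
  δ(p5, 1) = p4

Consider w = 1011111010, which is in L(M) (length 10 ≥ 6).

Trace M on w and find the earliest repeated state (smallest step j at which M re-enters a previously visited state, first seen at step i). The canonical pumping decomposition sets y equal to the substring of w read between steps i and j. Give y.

State sequence: p0 -1-> p3 -0-> p2 -1-> p3 -1-> p0 -1-> p3 -1-> p0 -1-> p3 -0-> p2 -1-> p3 -0-> p2
First repeat at step 3: p3 was already visited.

So i = 1, j = 3, giving x = w[0:1] = 1, y = w[1:3] = 01, z = w[3:10] = 1111010.
Check: |xy| = 3 ≤ 6 and |y| = 2 ≥ 1. Reading y takes M from p3 back to p3, so every xyⁱz is accepted.
The DFA has 6 states, so the proof of the pumping lemma guarantees a repeated state among the first 6+1 visited; the segment between the two visits is the pumpable y.

01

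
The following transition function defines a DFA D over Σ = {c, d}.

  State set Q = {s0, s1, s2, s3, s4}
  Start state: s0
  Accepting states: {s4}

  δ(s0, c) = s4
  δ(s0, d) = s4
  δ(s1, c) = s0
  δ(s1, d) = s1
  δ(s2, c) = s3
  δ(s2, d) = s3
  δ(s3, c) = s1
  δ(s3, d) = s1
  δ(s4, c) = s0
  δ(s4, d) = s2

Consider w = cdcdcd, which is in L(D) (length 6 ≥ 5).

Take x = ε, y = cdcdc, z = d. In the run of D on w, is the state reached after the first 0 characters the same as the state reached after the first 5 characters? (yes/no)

Run of D on the first 5 characters of w = c d c d c:
  step 0: s0  (start)
  step 1: s4  (read c: s0→s4)
  step 2: s2  (read d: s4→s2)
  step 3: s3  (read c: s2→s3)
  step 4: s1  (read d: s3→s1)
  step 5: s0  (read c: s1→s0)

After x (step 0): s0. After xy (step 5): s0.
They match, so y = cdcdc drives D around a cycle from s0 back to itself; pumping y any number of times keeps D in s0 before reading z, and xyⁱz ∈ L(D) for every i ≥ 0.

yes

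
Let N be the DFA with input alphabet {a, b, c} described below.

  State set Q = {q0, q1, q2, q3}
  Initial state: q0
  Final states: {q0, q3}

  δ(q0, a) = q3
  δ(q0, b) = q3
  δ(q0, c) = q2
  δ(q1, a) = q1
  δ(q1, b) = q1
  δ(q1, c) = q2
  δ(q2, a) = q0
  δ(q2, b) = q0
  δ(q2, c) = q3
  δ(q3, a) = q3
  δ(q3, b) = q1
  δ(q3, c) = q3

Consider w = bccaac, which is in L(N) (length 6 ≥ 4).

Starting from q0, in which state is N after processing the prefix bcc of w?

q3

Run of N on the first 3 characters of w = b c c:
  step 0: q0  (start)
  step 1: q3  (read b: q0→q3)
  step 2: q3  (read c: q3→q3)
  step 3: q3  (read c: q3→q3)

After reading 3 characters, N is in state q3.
(This kind of state-tracing is the core of the pumping-lemma construction: with 4 states, pigeonhole forces a repeat within the first 4 steps.)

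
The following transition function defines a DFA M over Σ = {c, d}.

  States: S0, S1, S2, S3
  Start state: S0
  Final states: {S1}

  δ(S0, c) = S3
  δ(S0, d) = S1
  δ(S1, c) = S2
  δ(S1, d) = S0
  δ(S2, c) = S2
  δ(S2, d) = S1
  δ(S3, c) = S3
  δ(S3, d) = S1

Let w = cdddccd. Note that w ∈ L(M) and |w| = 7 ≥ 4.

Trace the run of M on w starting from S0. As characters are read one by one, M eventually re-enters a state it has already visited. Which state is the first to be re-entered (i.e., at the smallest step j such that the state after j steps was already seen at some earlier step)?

S0

Run of M on w = c d d d c c d:
  step 0: S0  (start)
  step 1: S3  (read c: S0→S3)
  step 2: S1  (read d: S3→S1)
  step 3: S0  (read d: S1→S0)   ← first repeat (S0 seen earlier)
  step 4: S1  (read d: S0→S1)
  step 5: S2  (read c: S1→S2)
  step 6: S2  (read c: S2→S2)
  step 7: S1  (read d: S2→S1)

The earliest repeat is at step j = 3: M is in S0, which it already visited at step i = 0.
Pumping length from the standard proof: p = 4 (the number of states). The repeated state found above gives |xy| = j ≤ 4 and |y| = j − i ≥ 1.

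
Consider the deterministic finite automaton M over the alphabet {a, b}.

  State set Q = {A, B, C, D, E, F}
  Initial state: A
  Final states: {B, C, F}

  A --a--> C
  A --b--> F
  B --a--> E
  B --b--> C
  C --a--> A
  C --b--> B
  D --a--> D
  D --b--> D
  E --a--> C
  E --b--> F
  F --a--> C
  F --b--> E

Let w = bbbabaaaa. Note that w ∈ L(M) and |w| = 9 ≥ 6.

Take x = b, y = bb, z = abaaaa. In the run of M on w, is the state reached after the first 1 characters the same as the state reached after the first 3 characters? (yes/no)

yes

State sequence: A -b-> F -b-> E -b-> F

After x (step 1): F. After xy (step 3): F.
They match, so y = bb drives M around a cycle from F back to itself; pumping y any number of times keeps M in F before reading z, and xyⁱz ∈ L(M) for every i ≥ 0.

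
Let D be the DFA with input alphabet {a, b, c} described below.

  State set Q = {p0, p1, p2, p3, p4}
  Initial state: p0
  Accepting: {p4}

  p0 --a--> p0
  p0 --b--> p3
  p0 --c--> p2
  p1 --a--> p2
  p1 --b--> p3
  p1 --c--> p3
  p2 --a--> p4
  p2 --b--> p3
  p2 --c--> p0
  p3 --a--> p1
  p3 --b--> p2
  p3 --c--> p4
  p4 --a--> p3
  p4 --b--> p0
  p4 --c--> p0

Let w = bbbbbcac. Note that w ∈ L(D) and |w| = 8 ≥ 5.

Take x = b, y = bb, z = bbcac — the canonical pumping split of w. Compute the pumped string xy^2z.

xy^2z = b·bb·bb·bbcac = bbbbbbbcac.
Reading y = bb takes D from p3 back to p3, so after x·y·y the machine is still in p3, and z then leads to the accepting state p4. Hence bbbbbbbcac ∈ L(D).

bbbbbbbcac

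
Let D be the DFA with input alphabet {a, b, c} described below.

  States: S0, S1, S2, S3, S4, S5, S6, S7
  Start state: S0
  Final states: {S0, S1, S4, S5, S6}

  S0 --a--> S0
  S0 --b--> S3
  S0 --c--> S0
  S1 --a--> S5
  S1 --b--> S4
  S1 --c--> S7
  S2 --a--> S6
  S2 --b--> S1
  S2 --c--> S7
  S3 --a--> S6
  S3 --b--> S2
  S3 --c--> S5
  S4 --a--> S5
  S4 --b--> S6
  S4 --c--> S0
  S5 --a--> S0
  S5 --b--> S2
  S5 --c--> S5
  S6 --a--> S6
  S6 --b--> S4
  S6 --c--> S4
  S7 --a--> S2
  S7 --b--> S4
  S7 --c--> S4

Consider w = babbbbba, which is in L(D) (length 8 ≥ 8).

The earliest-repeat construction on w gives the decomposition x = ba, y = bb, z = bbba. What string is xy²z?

babbbbbbba

xy^2z = ba·bb·bb·bbba = babbbbbbba.
Reading y = bb takes D from S6 back to S6, so after x·y·y the machine is still in S6, and z then leads to the accepting state S5. Hence babbbbbbba ∈ L(D).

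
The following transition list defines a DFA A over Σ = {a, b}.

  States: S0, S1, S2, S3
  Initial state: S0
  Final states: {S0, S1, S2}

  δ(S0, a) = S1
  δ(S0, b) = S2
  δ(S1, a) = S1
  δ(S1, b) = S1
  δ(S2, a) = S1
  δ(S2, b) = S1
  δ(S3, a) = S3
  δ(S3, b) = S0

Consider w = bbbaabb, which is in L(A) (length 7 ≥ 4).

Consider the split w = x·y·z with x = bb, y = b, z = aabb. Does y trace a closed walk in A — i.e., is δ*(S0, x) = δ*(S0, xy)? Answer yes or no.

Run of A on the first 3 characters of w = b b b:
  step 0: S0  (start)
  step 1: S2  (read b: S0→S2)
  step 2: S1  (read b: S2→S1)
  step 3: S1  (read b: S1→S1)

After x (step 2): S1. After xy (step 3): S1.
They match, so y = b drives A around a cycle from S1 back to itself; pumping y any number of times keeps A in S1 before reading z, and xyⁱz ∈ L(A) for every i ≥ 0.

yes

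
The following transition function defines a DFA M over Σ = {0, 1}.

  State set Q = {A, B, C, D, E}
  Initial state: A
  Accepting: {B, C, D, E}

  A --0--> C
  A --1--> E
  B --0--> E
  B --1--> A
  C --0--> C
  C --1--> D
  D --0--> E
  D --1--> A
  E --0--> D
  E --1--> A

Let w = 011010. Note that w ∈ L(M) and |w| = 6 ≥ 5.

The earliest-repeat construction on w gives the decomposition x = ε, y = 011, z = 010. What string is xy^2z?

xy^2z = ε·011·011·010 = 011011010.
Reading y = 011 takes M from A back to A, so after x·y·y the machine is still in A, and z then leads to the accepting state E. Hence 011011010 ∈ L(M).

011011010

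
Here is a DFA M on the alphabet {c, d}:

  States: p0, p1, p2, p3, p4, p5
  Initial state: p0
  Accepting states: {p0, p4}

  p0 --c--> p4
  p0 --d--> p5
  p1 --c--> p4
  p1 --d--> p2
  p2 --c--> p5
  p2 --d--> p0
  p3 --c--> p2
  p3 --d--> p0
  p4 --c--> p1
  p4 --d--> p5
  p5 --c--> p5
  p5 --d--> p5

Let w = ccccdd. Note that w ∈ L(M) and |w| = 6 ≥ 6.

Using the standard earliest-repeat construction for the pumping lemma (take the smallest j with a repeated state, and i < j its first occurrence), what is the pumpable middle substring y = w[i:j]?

State sequence: p0 -c-> p4 -c-> p1 -c-> p4 -c-> p1 -d-> p2 -d-> p0
First repeat at step 3: p4 was already visited.

So i = 1, j = 3, giving x = w[0:1] = c, y = w[1:3] = cc, z = w[3:6] = cdd.
Check: |xy| = 3 ≤ 6 and |y| = 2 ≥ 1. Reading y takes M from p4 back to p4, so every xyⁱz is accepted.
Since M has 6 states, any run of length ≥ 6 visits 6+1 states, so by pigeonhole some state repeats within the first 6 steps — that repeat gives the pumpable loop.

cc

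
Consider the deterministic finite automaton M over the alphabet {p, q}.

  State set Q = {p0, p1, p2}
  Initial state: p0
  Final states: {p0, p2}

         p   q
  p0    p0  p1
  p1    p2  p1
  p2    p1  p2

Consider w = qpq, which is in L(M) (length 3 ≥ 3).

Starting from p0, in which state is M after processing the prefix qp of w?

State sequence: p0 -q-> p1 -p-> p2

After reading 2 characters, M is in state p2.
(This kind of state-tracing is the core of the pumping-lemma construction: with 3 states, pigeonhole forces a repeat within the first 3 steps.)

p2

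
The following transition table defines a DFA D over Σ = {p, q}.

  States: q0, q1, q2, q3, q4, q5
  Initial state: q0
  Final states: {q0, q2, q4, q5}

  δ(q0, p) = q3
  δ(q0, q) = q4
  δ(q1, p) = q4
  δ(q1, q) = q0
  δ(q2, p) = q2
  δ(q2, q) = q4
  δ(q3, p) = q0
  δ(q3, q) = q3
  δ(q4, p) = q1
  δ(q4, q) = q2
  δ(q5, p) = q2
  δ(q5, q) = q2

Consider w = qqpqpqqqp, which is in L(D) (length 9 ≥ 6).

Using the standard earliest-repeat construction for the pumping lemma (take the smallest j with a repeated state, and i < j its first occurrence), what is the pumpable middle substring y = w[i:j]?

State sequence: q0 -q-> q4 -q-> q2 -p-> q2 -q-> q4 -p-> q1 -q-> q0 -q-> q4 -q-> q2 -p-> q2
First repeat at step 3: q2 was already visited.

So i = 2, j = 3, giving x = w[0:2] = qq, y = w[2:3] = p, z = w[3:9] = qpqqqp.
Check: |xy| = 3 ≤ 6 and |y| = 1 ≥ 1. Reading y takes D from q2 back to q2, so every xyⁱz is accepted.

p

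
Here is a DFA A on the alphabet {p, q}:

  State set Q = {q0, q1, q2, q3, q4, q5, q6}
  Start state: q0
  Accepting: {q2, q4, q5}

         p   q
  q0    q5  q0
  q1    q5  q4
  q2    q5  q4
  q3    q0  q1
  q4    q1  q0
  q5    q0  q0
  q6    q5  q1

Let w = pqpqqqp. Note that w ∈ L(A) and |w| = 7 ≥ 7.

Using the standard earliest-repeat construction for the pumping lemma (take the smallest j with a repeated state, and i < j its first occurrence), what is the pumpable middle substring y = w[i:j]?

pq

State sequence: q0 -p-> q5 -q-> q0 -p-> q5 -q-> q0 -q-> q0 -q-> q0 -p-> q5
First repeat at step 2: q0 was already visited.

So i = 0, j = 2, giving x = w[0:0] = ε, y = w[0:2] = pq, z = w[2:7] = pqqqp.
Check: |xy| = 2 ≤ 7 and |y| = 2 ≥ 1. Reading y takes A from q0 back to q0, so every xyⁱz is accepted.
The DFA has 7 states, so the proof of the pumping lemma guarantees a repeated state among the first 7+1 visited; the segment between the two visits is the pumpable y.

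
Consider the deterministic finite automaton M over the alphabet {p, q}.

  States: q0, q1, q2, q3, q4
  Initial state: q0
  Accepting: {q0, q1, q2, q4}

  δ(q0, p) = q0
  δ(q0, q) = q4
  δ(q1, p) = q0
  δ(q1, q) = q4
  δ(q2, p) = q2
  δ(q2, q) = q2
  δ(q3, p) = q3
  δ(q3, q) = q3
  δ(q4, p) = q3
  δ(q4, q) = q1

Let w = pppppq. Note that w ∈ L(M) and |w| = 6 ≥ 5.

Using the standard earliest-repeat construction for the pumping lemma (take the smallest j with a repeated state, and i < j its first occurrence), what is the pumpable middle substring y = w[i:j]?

Run of M on w = p p p p p q:
  step 0: q0  (start)
  step 1: q0  (read p: q0→q0)   ← first repeat (q0 seen earlier)
  step 2: q0  (read p: q0→q0)
  step 3: q0  (read p: q0→q0)
  step 4: q0  (read p: q0→q0)
  step 5: q0  (read p: q0→q0)
  step 6: q4  (read q: q0→q4)

So i = 0, j = 1, giving x = w[0:0] = ε, y = w[0:1] = p, z = w[1:6] = ppppq.
Check: |xy| = 1 ≤ 5 and |y| = 1 ≥ 1. Reading y takes M from q0 back to q0, so every xyⁱz is accepted.
The DFA has 5 states, so the proof of the pumping lemma guarantees a repeated state among the first 5+1 visited; the segment between the two visits is the pumpable y.

p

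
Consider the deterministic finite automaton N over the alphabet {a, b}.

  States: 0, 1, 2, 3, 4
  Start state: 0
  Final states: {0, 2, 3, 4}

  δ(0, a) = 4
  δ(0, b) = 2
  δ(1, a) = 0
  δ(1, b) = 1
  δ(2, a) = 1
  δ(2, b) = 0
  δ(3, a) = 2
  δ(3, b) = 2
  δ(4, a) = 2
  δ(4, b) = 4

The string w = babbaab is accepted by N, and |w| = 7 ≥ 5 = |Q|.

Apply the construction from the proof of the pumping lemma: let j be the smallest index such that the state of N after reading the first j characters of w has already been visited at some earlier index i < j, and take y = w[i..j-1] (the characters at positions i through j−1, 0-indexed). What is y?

b

State sequence: 0 -b-> 2 -a-> 1 -b-> 1 -b-> 1 -a-> 0 -a-> 4 -b-> 4
First repeat at step 3: 1 was already visited.

So i = 2, j = 3, giving x = w[0:2] = ba, y = w[2:3] = b, z = w[3:7] = baab.
Check: |xy| = 3 ≤ 5 and |y| = 1 ≥ 1. Reading y takes N from 1 back to 1, so every xyⁱz is accepted.
The DFA has 5 states, so the proof of the pumping lemma guarantees a repeated state among the first 5+1 visited; the segment between the two visits is the pumpable y.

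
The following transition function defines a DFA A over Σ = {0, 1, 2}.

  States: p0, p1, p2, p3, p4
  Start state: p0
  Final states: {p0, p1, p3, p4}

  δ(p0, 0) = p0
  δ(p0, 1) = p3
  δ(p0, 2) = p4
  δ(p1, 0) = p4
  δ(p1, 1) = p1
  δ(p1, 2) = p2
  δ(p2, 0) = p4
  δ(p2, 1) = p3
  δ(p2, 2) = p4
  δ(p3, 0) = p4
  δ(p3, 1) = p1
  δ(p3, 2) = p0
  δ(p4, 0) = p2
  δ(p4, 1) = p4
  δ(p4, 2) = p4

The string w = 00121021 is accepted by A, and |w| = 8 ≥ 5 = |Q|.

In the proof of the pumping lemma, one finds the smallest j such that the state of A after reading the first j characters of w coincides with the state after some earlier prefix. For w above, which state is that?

State sequence: p0 -0-> p0 -0-> p0 -1-> p3 -2-> p0 -1-> p3 -0-> p4 -2-> p4 -1-> p4
First repeat at step 1: p0 was already visited.

The earliest repeat is at step j = 1: A is in p0, which it already visited at step i = 0.

p0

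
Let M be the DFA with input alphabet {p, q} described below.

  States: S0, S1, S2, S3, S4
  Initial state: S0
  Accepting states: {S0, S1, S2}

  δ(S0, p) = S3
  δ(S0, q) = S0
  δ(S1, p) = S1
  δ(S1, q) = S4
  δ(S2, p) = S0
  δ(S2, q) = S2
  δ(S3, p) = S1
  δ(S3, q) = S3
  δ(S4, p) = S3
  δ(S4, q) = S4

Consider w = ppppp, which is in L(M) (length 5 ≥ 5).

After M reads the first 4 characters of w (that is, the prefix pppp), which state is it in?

S1

State sequence: S0 -p-> S3 -p-> S1 -p-> S1 -p-> S1

After reading 4 characters, M is in state S1.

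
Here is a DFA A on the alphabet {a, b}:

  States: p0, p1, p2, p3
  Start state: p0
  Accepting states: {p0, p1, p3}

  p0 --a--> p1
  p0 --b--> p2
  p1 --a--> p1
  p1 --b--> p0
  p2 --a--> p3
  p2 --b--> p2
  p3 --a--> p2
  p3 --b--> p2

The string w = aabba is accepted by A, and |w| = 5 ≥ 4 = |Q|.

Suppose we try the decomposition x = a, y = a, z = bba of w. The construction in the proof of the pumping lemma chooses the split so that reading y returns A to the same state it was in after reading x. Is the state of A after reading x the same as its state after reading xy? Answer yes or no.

yes

State sequence: p0 -a-> p1 -a-> p1

After x (step 1): p1. After xy (step 2): p1.
They match, so y = a drives A around a cycle from p1 back to itself; pumping y any number of times keeps A in p1 before reading z, and xyⁱz ∈ L(A) for every i ≥ 0.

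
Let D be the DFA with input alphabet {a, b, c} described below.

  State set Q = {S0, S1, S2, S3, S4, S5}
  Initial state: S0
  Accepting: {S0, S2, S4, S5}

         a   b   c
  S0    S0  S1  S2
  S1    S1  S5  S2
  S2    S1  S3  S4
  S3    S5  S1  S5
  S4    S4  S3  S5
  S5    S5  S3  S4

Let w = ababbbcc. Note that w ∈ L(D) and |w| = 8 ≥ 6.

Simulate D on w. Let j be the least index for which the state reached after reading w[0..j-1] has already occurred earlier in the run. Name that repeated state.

State sequence: S0 -a-> S0 -b-> S1 -a-> S1 -b-> S5 -b-> S3 -b-> S1 -c-> S2 -c-> S4
First repeat at step 1: S0 was already visited.

The earliest repeat is at step j = 1: D is in S0, which it already visited at step i = 0.

S0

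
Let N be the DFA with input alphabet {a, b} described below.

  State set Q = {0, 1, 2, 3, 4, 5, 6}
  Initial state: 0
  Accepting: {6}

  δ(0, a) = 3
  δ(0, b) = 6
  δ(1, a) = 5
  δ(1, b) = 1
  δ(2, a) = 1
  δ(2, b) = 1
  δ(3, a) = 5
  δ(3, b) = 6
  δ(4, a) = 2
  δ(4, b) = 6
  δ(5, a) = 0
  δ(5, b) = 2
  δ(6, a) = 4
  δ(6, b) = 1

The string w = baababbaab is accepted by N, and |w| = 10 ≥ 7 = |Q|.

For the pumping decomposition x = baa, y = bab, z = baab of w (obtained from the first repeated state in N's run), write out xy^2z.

xy^2z = baa·bab·bab·baab = baababbabbaab.
Reading y = bab takes N from 2 back to 2, so after x·y·y the machine is still in 2, and z then leads to the accepting state 6. Hence baababbabbaab ∈ L(N).

baababbabbaab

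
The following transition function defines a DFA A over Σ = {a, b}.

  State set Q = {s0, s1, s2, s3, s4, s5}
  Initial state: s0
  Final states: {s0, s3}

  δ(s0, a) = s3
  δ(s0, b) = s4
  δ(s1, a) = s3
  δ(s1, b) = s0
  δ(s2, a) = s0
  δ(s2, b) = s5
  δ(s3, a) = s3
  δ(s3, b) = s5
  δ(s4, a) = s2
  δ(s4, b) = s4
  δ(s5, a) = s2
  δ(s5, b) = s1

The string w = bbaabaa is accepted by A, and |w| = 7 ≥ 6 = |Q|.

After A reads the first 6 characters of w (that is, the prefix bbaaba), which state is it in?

State sequence: s0 -b-> s4 -b-> s4 -a-> s2 -a-> s0 -b-> s4 -a-> s2

After reading 6 characters, A is in state s2.

s2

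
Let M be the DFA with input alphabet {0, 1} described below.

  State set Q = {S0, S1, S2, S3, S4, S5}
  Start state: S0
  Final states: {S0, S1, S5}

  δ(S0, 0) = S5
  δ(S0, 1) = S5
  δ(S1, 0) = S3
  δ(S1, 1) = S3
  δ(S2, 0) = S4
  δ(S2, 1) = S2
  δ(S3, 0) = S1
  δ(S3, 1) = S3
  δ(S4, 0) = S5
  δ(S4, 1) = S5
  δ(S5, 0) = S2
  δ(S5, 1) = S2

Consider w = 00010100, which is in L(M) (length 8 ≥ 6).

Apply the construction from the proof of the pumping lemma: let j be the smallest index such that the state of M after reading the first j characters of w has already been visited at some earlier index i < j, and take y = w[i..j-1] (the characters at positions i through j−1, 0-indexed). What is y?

State sequence: S0 -0-> S5 -0-> S2 -0-> S4 -1-> S5 -0-> S2 -1-> S2 -0-> S4 -0-> S5
First repeat at step 4: S5 was already visited.

So i = 1, j = 4, giving x = w[0:1] = 0, y = w[1:4] = 001, z = w[4:8] = 0100.
Check: |xy| = 4 ≤ 6 and |y| = 3 ≥ 1. Reading y takes M from S5 back to S5, so every xyⁱz is accepted.
With |Q| = 6, pigeonhole forces a state repeat no later than step 6; the substring read between the first and second visits to that state can be pumped.

001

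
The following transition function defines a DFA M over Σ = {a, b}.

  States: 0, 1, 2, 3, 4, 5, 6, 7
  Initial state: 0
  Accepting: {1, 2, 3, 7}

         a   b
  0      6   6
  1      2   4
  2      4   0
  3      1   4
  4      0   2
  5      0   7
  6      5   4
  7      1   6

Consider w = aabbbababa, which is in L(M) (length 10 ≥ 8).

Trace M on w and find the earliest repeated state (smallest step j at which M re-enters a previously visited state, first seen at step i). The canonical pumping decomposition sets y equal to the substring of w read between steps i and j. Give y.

State sequence: 0 -a-> 6 -a-> 5 -b-> 7 -b-> 6 -b-> 4 -a-> 0 -b-> 6 -a-> 5 -b-> 7 -a-> 1
First repeat at step 4: 6 was already visited.

So i = 1, j = 4, giving x = w[0:1] = a, y = w[1:4] = abb, z = w[4:10] = bababa.
Check: |xy| = 4 ≤ 8 and |y| = 3 ≥ 1. Reading y takes M from 6 back to 6, so every xyⁱz is accepted.
The DFA has 8 states, so the proof of the pumping lemma guarantees a repeated state among the first 8+1 visited; the segment between the two visits is the pumpable y.

abb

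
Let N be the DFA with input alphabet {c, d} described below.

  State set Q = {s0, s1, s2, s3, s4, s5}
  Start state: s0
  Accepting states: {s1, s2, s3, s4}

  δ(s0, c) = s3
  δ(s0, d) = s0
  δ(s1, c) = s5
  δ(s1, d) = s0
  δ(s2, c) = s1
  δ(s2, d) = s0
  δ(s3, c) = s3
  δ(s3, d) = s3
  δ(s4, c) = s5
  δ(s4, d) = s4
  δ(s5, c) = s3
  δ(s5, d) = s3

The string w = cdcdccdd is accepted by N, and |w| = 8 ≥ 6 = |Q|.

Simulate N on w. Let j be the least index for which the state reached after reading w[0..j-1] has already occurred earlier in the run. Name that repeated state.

s3

Run of N on w = c d c d c c d d:
  step 0: s0  (start)
  step 1: s3  (read c: s0→s3)
  step 2: s3  (read d: s3→s3)   ← first repeat (s3 seen earlier)
  step 3: s3  (read c: s3→s3)
  step 4: s3  (read d: s3→s3)
  step 5: s3  (read c: s3→s3)
  step 6: s3  (read c: s3→s3)
  step 7: s3  (read d: s3→s3)
  step 8: s3  (read d: s3→s3)

The earliest repeat is at step j = 2: N is in s3, which it already visited at step i = 1.
Since N has 6 states, any run of length ≥ 6 visits 6+1 states, so by pigeonhole some state repeats within the first 6 steps — that repeat gives the pumpable loop.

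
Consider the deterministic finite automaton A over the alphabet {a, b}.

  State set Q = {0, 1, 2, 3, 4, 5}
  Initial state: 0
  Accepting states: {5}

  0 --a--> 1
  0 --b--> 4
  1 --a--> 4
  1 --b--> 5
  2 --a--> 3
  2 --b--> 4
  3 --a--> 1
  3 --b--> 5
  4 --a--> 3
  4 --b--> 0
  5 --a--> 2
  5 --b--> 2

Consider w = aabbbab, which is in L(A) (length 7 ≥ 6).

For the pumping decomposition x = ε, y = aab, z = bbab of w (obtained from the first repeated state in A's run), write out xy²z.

xy^2z = ε·aab·aab·bbab = aabaabbbab.
Reading y = aab takes A from 0 back to 0, so after x·y·y the machine is still in 0, and z then leads to the accepting state 5. Hence aabaabbbab ∈ L(A).

aabaabbbab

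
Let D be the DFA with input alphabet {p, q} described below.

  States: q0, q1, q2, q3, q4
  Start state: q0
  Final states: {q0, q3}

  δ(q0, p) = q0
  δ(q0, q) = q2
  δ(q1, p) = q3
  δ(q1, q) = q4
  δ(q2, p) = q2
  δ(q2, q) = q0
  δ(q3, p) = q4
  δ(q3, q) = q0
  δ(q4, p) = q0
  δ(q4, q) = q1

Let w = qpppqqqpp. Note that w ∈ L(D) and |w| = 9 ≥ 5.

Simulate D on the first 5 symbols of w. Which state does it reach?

State sequence: q0 -q-> q2 -p-> q2 -p-> q2 -p-> q2 -q-> q0

After reading 5 characters, D is in state q0.

q0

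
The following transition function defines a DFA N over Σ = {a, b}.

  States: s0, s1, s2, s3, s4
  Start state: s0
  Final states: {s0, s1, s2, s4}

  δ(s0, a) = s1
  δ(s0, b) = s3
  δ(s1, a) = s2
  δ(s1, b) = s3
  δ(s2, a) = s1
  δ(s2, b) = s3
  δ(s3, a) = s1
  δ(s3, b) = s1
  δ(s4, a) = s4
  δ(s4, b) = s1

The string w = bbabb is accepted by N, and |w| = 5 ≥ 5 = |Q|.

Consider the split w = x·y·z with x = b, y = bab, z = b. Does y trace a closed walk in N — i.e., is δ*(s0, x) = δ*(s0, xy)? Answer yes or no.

State sequence: s0 -b-> s3 -b-> s1 -a-> s2 -b-> s3

After x (step 1): s3. After xy (step 4): s3.
They match, so y = bab drives N around a cycle from s3 back to itself; pumping y any number of times keeps N in s3 before reading z, and xyⁱz ∈ L(N) for every i ≥ 0.

yes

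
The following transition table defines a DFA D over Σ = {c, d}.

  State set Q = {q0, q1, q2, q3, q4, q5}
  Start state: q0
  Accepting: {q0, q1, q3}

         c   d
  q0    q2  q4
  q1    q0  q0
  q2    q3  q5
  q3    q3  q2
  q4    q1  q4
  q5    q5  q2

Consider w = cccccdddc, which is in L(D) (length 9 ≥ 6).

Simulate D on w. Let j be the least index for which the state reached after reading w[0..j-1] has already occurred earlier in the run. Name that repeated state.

q3

Run of D on w = c c c c c d d d c:
  step 0: q0  (start)
  step 1: q2  (read c: q0→q2)
  step 2: q3  (read c: q2→q3)
  step 3: q3  (read c: q3→q3)   ← first repeat (q3 seen earlier)
  step 4: q3  (read c: q3→q3)
  step 5: q3  (read c: q3→q3)
  step 6: q2  (read d: q3→q2)
  step 7: q5  (read d: q2→q5)
  step 8: q2  (read d: q5→q2)
  step 9: q3  (read c: q2→q3)

The earliest repeat is at step j = 3: D is in q3, which it already visited at step i = 2.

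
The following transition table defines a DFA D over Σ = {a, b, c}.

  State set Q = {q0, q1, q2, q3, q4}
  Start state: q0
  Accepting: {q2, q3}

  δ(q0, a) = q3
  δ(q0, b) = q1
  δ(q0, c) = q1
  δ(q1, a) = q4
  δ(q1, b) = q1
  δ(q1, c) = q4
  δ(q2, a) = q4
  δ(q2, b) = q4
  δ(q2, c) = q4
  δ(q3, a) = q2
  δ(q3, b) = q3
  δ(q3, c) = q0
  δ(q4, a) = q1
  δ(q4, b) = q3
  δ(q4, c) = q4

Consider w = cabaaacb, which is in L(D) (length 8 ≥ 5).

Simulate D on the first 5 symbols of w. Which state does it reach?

q4

Run of D on the first 5 characters of w = c a b a a:
  step 0: q0  (start)
  step 1: q1  (read c: q0→q1)
  step 2: q4  (read a: q1→q4)
  step 3: q3  (read b: q4→q3)
  step 4: q2  (read a: q3→q2)
  step 5: q4  (read a: q2→q4)

After reading 5 characters, D is in state q4.
(This kind of state-tracing is the core of the pumping-lemma construction: with 5 states, pigeonhole forces a repeat within the first 5 steps.)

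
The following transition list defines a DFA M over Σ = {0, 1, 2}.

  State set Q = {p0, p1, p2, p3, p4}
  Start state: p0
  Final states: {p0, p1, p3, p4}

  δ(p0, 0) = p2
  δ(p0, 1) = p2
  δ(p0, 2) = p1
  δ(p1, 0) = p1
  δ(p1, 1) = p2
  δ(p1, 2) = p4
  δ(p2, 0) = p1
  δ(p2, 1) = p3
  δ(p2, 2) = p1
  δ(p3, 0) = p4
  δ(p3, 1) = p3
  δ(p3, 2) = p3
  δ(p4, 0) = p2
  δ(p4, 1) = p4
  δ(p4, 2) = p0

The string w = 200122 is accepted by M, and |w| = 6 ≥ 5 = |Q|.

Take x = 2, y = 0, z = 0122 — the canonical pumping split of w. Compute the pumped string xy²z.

xy^2z = 2·0·0·0122 = 2000122.
Reading y = 0 takes M from p1 back to p1, so after x·y·y the machine is still in p1, and z then leads to the accepting state p4. Hence 2000122 ∈ L(M).

2000122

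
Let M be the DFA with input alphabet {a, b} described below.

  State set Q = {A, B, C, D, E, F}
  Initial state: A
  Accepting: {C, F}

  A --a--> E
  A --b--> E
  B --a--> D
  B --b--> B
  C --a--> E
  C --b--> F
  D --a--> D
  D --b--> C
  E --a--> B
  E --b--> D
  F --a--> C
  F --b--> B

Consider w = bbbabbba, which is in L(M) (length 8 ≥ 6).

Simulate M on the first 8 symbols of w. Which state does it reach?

C

State sequence: A -b-> E -b-> D -b-> C -a-> E -b-> D -b-> C -b-> F -a-> C

After reading 8 characters, M is in state C.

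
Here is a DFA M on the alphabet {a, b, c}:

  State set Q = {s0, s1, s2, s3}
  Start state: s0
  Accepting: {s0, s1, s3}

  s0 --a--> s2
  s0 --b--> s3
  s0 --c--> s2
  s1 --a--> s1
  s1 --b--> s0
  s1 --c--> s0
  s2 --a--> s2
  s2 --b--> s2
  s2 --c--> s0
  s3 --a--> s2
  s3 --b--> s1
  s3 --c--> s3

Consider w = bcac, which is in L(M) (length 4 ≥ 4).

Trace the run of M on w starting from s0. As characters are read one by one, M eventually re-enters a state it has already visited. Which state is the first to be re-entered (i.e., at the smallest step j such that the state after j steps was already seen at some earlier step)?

State sequence: s0 -b-> s3 -c-> s3 -a-> s2 -c-> s0
First repeat at step 2: s3 was already visited.

The earliest repeat is at step j = 2: M is in s3, which it already visited at step i = 1.
Since M has 4 states, any run of length ≥ 4 visits 4+1 states, so by pigeonhole some state repeats within the first 4 steps — that repeat gives the pumpable loop.

s3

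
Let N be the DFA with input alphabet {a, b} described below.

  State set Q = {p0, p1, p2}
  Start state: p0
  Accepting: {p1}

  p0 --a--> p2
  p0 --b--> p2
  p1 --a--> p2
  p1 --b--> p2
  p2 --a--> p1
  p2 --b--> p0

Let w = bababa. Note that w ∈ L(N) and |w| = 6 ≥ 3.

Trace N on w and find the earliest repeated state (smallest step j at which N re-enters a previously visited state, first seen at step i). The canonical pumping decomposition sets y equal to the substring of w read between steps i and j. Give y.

ab

Run of N on w = b a b a b a:
  step 0: p0  (start)
  step 1: p2  (read b: p0→p2)
  step 2: p1  (read a: p2→p1)
  step 3: p2  (read b: p1→p2)   ← first repeat (p2 seen earlier)
  step 4: p1  (read a: p2→p1)
  step 5: p2  (read b: p1→p2)
  step 6: p1  (read a: p2→p1)

So i = 1, j = 3, giving x = w[0:1] = b, y = w[1:3] = ab, z = w[3:6] = aba.
Check: |xy| = 3 ≤ 3 and |y| = 2 ≥ 1. Reading y takes N from p2 back to p2, so every xyⁱz is accepted.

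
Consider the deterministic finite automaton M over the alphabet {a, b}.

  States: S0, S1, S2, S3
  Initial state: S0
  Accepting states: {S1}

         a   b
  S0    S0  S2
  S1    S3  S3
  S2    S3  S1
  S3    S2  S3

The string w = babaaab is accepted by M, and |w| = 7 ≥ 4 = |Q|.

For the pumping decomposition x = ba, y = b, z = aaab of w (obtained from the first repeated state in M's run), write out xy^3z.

xy^3z = ba·b·b·b·aaab = babbbaaab.
Reading y = b takes M from S3 back to S3, so after x·y·y·y the machine is still in S3, and z then leads to the accepting state S1. Hence babbbaaab ∈ L(M).

babbbaaab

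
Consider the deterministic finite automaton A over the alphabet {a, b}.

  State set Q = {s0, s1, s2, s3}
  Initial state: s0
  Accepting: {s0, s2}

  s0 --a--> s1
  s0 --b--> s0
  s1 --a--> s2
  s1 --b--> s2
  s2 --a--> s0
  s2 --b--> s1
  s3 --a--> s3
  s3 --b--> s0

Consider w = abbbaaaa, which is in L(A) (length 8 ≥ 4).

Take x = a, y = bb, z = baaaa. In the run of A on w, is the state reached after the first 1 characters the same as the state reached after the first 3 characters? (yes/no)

State sequence: s0 -a-> s1 -b-> s2 -b-> s1

After x (step 1): s1. After xy (step 3): s1.
They match, so y = bb drives A around a cycle from s1 back to itself; pumping y any number of times keeps A in s1 before reading z, and xyⁱz ∈ L(A) for every i ≥ 0.

yes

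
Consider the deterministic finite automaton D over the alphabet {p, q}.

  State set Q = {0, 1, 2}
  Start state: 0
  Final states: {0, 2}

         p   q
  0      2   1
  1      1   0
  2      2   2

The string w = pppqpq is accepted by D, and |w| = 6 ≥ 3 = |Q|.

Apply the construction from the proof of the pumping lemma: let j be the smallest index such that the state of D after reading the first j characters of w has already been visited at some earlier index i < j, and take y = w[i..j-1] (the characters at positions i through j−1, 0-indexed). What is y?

p

Run of D on w = p p p q p q:
  step 0: 0  (start)
  step 1: 2  (read p: 0→2)
  step 2: 2  (read p: 2→2)   ← first repeat (2 seen earlier)
  step 3: 2  (read p: 2→2)
  step 4: 2  (read q: 2→2)
  step 5: 2  (read p: 2→2)
  step 6: 2  (read q: 2→2)

So i = 1, j = 2, giving x = w[0:1] = p, y = w[1:2] = p, z = w[2:6] = pqpq.
Check: |xy| = 2 ≤ 3 and |y| = 1 ≥ 1. Reading y takes D from 2 back to 2, so every xyⁱz is accepted.
Since D has 3 states, any run of length ≥ 3 visits 3+1 states, so by pigeonhole some state repeats within the first 3 steps — that repeat gives the pumpable loop.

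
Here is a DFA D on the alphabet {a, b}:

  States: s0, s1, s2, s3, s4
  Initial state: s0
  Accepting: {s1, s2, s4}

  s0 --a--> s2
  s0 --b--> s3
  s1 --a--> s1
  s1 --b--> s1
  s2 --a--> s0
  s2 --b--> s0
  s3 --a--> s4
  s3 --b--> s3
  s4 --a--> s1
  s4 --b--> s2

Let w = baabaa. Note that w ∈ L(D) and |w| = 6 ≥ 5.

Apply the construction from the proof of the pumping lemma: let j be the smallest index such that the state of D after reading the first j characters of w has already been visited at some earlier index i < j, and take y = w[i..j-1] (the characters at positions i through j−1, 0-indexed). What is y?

b

Run of D on w = b a a b a a:
  step 0: s0  (start)
  step 1: s3  (read b: s0→s3)
  step 2: s4  (read a: s3→s4)
  step 3: s1  (read a: s4→s1)
  step 4: s1  (read b: s1→s1)   ← first repeat (s1 seen earlier)
  step 5: s1  (read a: s1→s1)
  step 6: s1  (read a: s1→s1)

So i = 3, j = 4, giving x = w[0:3] = baa, y = w[3:4] = b, z = w[4:6] = aa.
Check: |xy| = 4 ≤ 5 and |y| = 1 ≥ 1. Reading y takes D from s1 back to s1, so every xyⁱz is accepted.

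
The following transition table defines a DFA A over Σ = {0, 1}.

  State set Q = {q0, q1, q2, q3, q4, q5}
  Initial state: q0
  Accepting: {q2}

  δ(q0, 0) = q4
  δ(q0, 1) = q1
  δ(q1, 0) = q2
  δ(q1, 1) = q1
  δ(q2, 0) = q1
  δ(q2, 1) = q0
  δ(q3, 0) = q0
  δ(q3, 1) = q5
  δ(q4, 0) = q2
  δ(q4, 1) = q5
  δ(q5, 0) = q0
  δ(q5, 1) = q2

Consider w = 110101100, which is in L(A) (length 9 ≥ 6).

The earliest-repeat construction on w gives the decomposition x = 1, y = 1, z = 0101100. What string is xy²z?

1110101100

xy^2z = 1·1·1·0101100 = 1110101100.
Reading y = 1 takes A from q1 back to q1, so after x·y·y the machine is still in q1, and z then leads to the accepting state q2. Hence 1110101100 ∈ L(A).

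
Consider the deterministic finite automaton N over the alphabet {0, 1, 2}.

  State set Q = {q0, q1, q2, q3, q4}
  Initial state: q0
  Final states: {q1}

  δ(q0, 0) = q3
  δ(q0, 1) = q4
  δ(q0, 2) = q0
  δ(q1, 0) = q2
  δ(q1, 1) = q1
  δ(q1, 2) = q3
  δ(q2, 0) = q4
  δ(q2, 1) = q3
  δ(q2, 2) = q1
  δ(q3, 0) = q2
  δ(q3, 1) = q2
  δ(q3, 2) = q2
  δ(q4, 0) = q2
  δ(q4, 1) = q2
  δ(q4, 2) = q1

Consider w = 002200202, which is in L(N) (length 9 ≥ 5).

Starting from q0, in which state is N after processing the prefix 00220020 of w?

q2

State sequence: q0 -0-> q3 -0-> q2 -2-> q1 -2-> q3 -0-> q2 -0-> q4 -2-> q1 -0-> q2

After reading 8 characters, N is in state q2.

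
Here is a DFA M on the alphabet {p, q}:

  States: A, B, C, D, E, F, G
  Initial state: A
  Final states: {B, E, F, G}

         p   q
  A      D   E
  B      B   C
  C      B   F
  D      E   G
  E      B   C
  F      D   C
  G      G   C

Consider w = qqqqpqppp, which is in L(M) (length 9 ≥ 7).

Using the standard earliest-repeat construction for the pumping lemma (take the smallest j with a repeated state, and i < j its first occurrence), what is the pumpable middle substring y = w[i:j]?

qq

Run of M on w = q q q q p q p p p:
  step 0: A  (start)
  step 1: E  (read q: A→E)
  step 2: C  (read q: E→C)
  step 3: F  (read q: C→F)
  step 4: C  (read q: F→C)   ← first repeat (C seen earlier)
  step 5: B  (read p: C→B)
  step 6: C  (read q: B→C)
  step 7: B  (read p: C→B)
  step 8: B  (read p: B→B)
  step 9: B  (read p: B→B)

So i = 2, j = 4, giving x = w[0:2] = qq, y = w[2:4] = qq, z = w[4:9] = pqppp.
Check: |xy| = 4 ≤ 7 and |y| = 2 ≥ 1. Reading y takes M from C back to C, so every xyⁱz is accepted.
Since M has 7 states, any run of length ≥ 7 visits 7+1 states, so by pigeonhole some state repeats within the first 7 steps — that repeat gives the pumpable loop.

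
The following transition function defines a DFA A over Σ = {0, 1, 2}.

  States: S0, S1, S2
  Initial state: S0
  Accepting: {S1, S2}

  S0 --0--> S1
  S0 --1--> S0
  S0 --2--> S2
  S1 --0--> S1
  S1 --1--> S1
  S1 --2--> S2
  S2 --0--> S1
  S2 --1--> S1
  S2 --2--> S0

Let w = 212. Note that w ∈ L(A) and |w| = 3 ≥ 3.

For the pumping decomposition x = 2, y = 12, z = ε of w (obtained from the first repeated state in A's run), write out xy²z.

21212

xy^2z = 2·12·12·ε = 21212.
Reading y = 12 takes A from S2 back to S2, so after x·y·y the machine is still in S2, and z then leads to the accepting state S2. Hence 21212 ∈ L(A).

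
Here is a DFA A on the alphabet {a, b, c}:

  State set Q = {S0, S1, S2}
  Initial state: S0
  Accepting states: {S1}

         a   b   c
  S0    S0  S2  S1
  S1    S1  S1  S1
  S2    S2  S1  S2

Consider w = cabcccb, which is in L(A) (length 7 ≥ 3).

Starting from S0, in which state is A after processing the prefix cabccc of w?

State sequence: S0 -c-> S1 -a-> S1 -b-> S1 -c-> S1 -c-> S1 -c-> S1

After reading 6 characters, A is in state S1.

S1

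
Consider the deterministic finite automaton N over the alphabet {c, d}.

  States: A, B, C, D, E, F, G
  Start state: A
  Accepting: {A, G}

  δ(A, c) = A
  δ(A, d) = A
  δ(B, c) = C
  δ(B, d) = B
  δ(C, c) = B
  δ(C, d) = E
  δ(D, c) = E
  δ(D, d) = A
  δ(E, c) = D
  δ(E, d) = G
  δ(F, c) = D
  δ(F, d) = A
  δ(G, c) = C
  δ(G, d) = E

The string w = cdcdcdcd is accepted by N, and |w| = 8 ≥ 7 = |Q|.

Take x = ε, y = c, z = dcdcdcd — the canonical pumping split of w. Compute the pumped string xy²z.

ccdcdcdcd

xy^2z = ε·c·c·dcdcdcd = ccdcdcdcd.
Reading y = c takes N from A back to A, so after x·y·y the machine is still in A, and z then leads to the accepting state A. Hence ccdcdcdcd ∈ L(N).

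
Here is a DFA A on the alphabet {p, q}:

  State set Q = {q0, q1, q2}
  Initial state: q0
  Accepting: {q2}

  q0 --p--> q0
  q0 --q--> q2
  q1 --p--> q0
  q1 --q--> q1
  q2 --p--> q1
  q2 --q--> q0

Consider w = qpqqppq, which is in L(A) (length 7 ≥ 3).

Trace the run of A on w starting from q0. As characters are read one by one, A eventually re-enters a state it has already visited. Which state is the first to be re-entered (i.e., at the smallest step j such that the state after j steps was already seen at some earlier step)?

State sequence: q0 -q-> q2 -p-> q1 -q-> q1 -q-> q1 -p-> q0 -p-> q0 -q-> q2
First repeat at step 3: q1 was already visited.

The earliest repeat is at step j = 3: A is in q1, which it already visited at step i = 2.

q1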